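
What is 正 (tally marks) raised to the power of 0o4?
Convert 正 (tally marks) → 5 (decimal)
Convert 0o4 (octal) → 4 (decimal)
Compute 5 ^ 4 = 625
625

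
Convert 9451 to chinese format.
Convert 9451 (decimal) → 9451 = 9×1000 + 4×100 + 5×10 + 1 → 九千四百五十一 (Chinese numeral)
九千四百五十一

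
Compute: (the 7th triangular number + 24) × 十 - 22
Convert the 7th triangular number (triangular index) → 7×8/2 = 28 (decimal)
Convert 十 (Chinese numeral) → 1×10 = 10 (decimal)
Expression in decimal: (28 + 24) × 10 - 22
Parentheses first: 28 + 24 = 52
Multiply: 52 × 10 = 520
Subtract: 520 - 22 = 498
498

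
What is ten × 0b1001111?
Convert ten (English words) → 10 (decimal)
Convert 0b1001111 (binary) → 64 + 8 + 4 + 2 + 1 = 79 (decimal)
Compute 10 × 79 = 790
790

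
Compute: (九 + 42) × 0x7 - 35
Convert 九 (Chinese numeral) → 9 (decimal)
Convert 0x7 (hexadecimal) → 7 (decimal)
Expression in decimal: (9 + 42) × 7 - 35
Parentheses first: 9 + 42 = 51
Multiply: 51 × 7 = 357
Subtract: 357 - 35 = 322
322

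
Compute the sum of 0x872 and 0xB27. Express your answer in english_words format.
Convert 0x872 (hexadecimal) → 8×256 + 7×16 + 2 = 2162 (decimal)
Convert 0xB27 (hexadecimal) → 11×256 + 2×16 + 7 = 2855 (decimal)
Compute 2162 + 2855 = 5017
Convert 5017 (decimal) → 5017 = 5×1000 + 17 → five thousand seventeen (English words)
five thousand seventeen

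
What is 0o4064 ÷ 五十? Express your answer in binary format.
Convert 0o4064 (octal) → 4×512 + 6×8 + 4 = 2100 (decimal)
Convert 五十 (Chinese numeral) → 5×10 = 50 (decimal)
Compute 2100 ÷ 50 = 42
Convert 42 (decimal) → 42 = 32 + 8 + 2 → 0b101010 (binary)
0b101010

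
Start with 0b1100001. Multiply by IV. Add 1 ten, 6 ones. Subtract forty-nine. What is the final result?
Convert 0b1100001 (binary) → 64 + 32 + 1 = 97 (decimal)
Start: 97
Convert IV (Roman numeral) → 4 (decimal)
97 × 4 = 388
Convert 1 ten, 6 ones (place-value notation) → 1×10 + 6 = 16 (decimal)
388 + 16 = 404
Convert forty-nine (English words) → 49 (decimal)
404 - 49 = 355
355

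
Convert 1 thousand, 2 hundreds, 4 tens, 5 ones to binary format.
Convert 1 thousand, 2 hundreds, 4 tens, 5 ones (place-value notation) → 1×1000 + 2×100 + 4×10 + 5 = 1245 (decimal)
Convert 1245 (decimal) → 1245 = 1024 + 128 + 64 + 16 + 8 + 4 + 1 → 0b10011011101 (binary)
0b10011011101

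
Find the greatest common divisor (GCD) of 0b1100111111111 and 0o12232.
Convert 0b1100111111111 (binary) → 4096 + 2048 + 256 + 128 + 64 + 32 + 16 + 8 + 4 + 2 + 1 = 6655 (decimal)
Convert 0o12232 (octal) → 1×4096 + 2×512 + 2×64 + 3×8 + 2 = 5274 (decimal)
Compute gcd(6655, 5274) = 1
1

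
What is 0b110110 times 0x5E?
Convert 0b110110 (binary) → 32 + 16 + 4 + 2 = 54 (decimal)
Convert 0x5E (hexadecimal) → 5×16 + 14 = 94 (decimal)
Compute 54 × 94 = 5076
5076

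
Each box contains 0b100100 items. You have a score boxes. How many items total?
Convert 0b100100 (binary) → 32 + 4 = 36 (decimal)
Convert a score (colloquial) → 20 (decimal)
Compute 36 × 20 = 720
720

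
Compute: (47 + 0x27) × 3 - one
Convert 0x27 (hexadecimal) → 2×16 + 7 = 39 (decimal)
Convert one (English words) → 1 (decimal)
Expression in decimal: (47 + 39) × 3 - 1
Parentheses first: 47 + 39 = 86
Multiply: 86 × 3 = 258
Subtract: 258 - 1 = 257
257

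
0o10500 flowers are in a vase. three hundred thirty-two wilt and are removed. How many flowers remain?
Convert 0o10500 (octal) → 1×4096 + 5×64 = 4416 (decimal)
Convert three hundred thirty-two (English words) → 3×100 + 32 = 332 (decimal)
Compute 4416 - 332 = 4084
4084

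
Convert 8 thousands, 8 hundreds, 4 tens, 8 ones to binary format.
Convert 8 thousands, 8 hundreds, 4 tens, 8 ones (place-value notation) → 8×1000 + 8×100 + 4×10 + 8 = 8848 (decimal)
Convert 8848 (decimal) → 8848 = 8192 + 512 + 128 + 16 → 0b10001010010000 (binary)
0b10001010010000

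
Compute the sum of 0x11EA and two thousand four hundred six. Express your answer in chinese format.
Convert 0x11EA (hexadecimal) → 1×4096 + 1×256 + 14×16 + 10 = 4586 (decimal)
Convert two thousand four hundred six (English words) → 2×1000 + 4×100 + 6 = 2406 (decimal)
Compute 4586 + 2406 = 6992
Convert 6992 (decimal) → 6992 = 6×1000 + 9×100 + 9×10 + 2 → 六千九百九十二 (Chinese numeral)
六千九百九十二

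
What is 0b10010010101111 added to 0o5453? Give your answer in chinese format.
Convert 0b10010010101111 (binary) → 8192 + 1024 + 128 + 32 + 8 + 4 + 2 + 1 = 9391 (decimal)
Convert 0o5453 (octal) → 5×512 + 4×64 + 5×8 + 3 = 2859 (decimal)
Compute 9391 + 2859 = 12250
Convert 12250 (decimal) → 12250 = 1×10000 + 2×1000 + 2×100 + 5×10 → 一万二千二百五十 (Chinese numeral)
一万二千二百五十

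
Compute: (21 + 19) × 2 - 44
Parentheses first: 21 + 19 = 40
Multiply: 40 × 2 = 80
Subtract: 80 - 44 = 36
36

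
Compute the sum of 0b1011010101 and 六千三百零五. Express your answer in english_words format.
Convert 0b1011010101 (binary) → 512 + 128 + 64 + 16 + 4 + 1 = 725 (decimal)
Convert 六千三百零五 (Chinese numeral) → 6×1000 + 3×100 + 5 = 6305 (decimal)
Compute 725 + 6305 = 7030
Convert 7030 (decimal) → 7030 = 7×1000 + 30 → seven thousand thirty (English words)
seven thousand thirty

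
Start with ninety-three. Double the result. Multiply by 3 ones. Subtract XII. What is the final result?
Convert ninety-three (English words) → 93 (decimal)
Start: 93
93 × 2 = 186
Convert 3 ones (place-value notation) → 3 (decimal)
186 × 3 = 558
Convert XII (Roman numeral) → 10 + 1 + 1 = 12 (decimal)
558 - 12 = 546
546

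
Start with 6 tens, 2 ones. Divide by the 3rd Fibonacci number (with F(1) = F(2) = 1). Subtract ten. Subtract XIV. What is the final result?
Convert 6 tens, 2 ones (place-value notation) → 6×10 + 2 = 62 (decimal)
Start: 62
Convert the 3rd Fibonacci number (with F(1) = F(2) = 1) (Fibonacci index) → 1, 1, 2 → 2 (decimal)
62 ÷ 2 = 31
Convert ten (English words) → 10 (decimal)
31 - 10 = 21
Convert XIV (Roman numeral) → 10 + 4 = 14 (decimal)
21 - 14 = 7
7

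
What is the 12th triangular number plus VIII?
The 12th triangular number = 12×13/2 = 78
Convert VIII (Roman numeral) → 5 + 1 + 1 + 1 = 8 (decimal)
Compute 78 + 8 = 86
86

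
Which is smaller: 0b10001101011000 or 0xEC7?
Convert 0b10001101011000 (binary) → 8192 + 512 + 256 + 64 + 16 + 8 = 9048 (decimal)
Convert 0xEC7 (hexadecimal) → 14×256 + 12×16 + 7 = 3783 (decimal)
Compare 9048 vs 3783: smaller = 3783
3783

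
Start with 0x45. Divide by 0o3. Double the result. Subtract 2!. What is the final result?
Convert 0x45 (hexadecimal) → 4×16 + 5 = 69 (decimal)
Start: 69
Convert 0o3 (octal) → 3 (decimal)
69 ÷ 3 = 23
23 × 2 = 46
Convert 2! (factorial) → 2 (decimal)
46 - 2 = 44
44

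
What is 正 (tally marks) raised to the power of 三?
Convert 正 (tally marks) → 5 (decimal)
Convert 三 (Chinese numeral) → 3 (decimal)
Compute 5 ^ 3 = 125
125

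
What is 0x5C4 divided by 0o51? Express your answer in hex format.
Convert 0x5C4 (hexadecimal) → 5×256 + 12×16 + 4 = 1476 (decimal)
Convert 0o51 (octal) → 5×8 + 1 = 41 (decimal)
Compute 1476 ÷ 41 = 36
Convert 36 (decimal) → 36 = 2×16 + 4 → 0x24 (hexadecimal)
0x24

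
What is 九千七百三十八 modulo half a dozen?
Convert 九千七百三十八 (Chinese numeral) → 9×1000 + 7×100 + 3×10 + 8 = 9738 (decimal)
Convert half a dozen (colloquial) → 6 (decimal)
Compute 9738 mod 6 = 0
0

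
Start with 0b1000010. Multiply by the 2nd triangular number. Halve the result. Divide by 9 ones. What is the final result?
Convert 0b1000010 (binary) → 64 + 2 = 66 (decimal)
Start: 66
Convert the 2nd triangular number (triangular index) → 2×3/2 = 3 (decimal)
66 × 3 = 198
198 ÷ 2 = 99
Convert 9 ones (place-value notation) → 9 (decimal)
99 ÷ 9 = 11
11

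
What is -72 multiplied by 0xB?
Convert 0xB (hexadecimal) → 11 (decimal)
Compute -72 × 11 = -792
-792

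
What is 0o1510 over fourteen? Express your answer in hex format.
Convert 0o1510 (octal) → 1×512 + 5×64 + 1×8 = 840 (decimal)
Convert fourteen (English words) → 14 (decimal)
Compute 840 ÷ 14 = 60
Convert 60 (decimal) → 60 = 3×16 + 12 → 0x3C (hexadecimal)
0x3C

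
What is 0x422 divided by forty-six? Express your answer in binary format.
Convert 0x422 (hexadecimal) → 4×256 + 2×16 + 2 = 1058 (decimal)
Convert forty-six (English words) → 46 (decimal)
Compute 1058 ÷ 46 = 23
Convert 23 (decimal) → 23 = 16 + 4 + 2 + 1 → 0b10111 (binary)
0b10111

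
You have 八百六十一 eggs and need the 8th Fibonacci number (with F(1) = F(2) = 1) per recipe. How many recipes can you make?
Convert 八百六十一 (Chinese numeral) → 8×100 + 6×10 + 1 = 861 (decimal)
Convert the 8th Fibonacci number (with F(1) = F(2) = 1) (Fibonacci index) → 1, 1, 2, 3, 5, 8, 13, 21 → 21 (decimal)
Compute 861 ÷ 21 = 41
41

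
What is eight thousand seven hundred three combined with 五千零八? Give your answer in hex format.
Convert eight thousand seven hundred three (English words) → 8×1000 + 7×100 + 3 = 8703 (decimal)
Convert 五千零八 (Chinese numeral) → 5×1000 + 8 = 5008 (decimal)
Compute 8703 + 5008 = 13711
Convert 13711 (decimal) → 13711 = 3×4096 + 5×256 + 8×16 + 15 → 0x358F (hexadecimal)
0x358F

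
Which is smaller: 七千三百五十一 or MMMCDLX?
Convert 七千三百五十一 (Chinese numeral) → 7×1000 + 3×100 + 5×10 + 1 = 7351 (decimal)
Convert MMMCDLX (Roman numeral) → 1000 + 1000 + 1000 + 400 + 50 + 10 = 3460 (decimal)
Compare 7351 vs 3460: smaller = 3460
3460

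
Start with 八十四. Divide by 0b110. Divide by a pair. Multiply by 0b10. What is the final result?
Convert 八十四 (Chinese numeral) → 8×10 + 4 = 84 (decimal)
Start: 84
Convert 0b110 (binary) → 4 + 2 = 6 (decimal)
84 ÷ 6 = 14
Convert a pair (colloquial) → 2 (decimal)
14 ÷ 2 = 7
Convert 0b10 (binary) → 2 (decimal)
7 × 2 = 14
14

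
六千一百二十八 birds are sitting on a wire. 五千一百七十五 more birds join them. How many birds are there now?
Convert 六千一百二十八 (Chinese numeral) → 6×1000 + 1×100 + 2×10 + 8 = 6128 (decimal)
Convert 五千一百七十五 (Chinese numeral) → 5×1000 + 1×100 + 7×10 + 5 = 5175 (decimal)
Compute 6128 + 5175 = 11303
11303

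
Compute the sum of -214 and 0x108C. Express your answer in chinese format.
Convert 0x108C (hexadecimal) → 1×4096 + 8×16 + 12 = 4236 (decimal)
Compute -214 + 4236 = 4022
Convert 4022 (decimal) → 4022 = 4×1000 + 2×10 + 2 → 四千零二十二 (Chinese numeral)
四千零二十二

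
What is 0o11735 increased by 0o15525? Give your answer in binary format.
Convert 0o11735 (octal) → 1×4096 + 1×512 + 7×64 + 3×8 + 5 = 5085 (decimal)
Convert 0o15525 (octal) → 1×4096 + 5×512 + 5×64 + 2×8 + 5 = 6997 (decimal)
Compute 5085 + 6997 = 12082
Convert 12082 (decimal) → 12082 = 8192 + 2048 + 1024 + 512 + 256 + 32 + 16 + 2 → 0b10111100110010 (binary)
0b10111100110010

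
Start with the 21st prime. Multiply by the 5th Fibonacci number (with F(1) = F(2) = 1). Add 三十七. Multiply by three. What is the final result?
Convert the 21st prime (prime index) → 73 (decimal)
Start: 73
Convert the 5th Fibonacci number (with F(1) = F(2) = 1) (Fibonacci index) → 1, 1, 2, 3, 5 → 5 (decimal)
73 × 5 = 365
Convert 三十七 (Chinese numeral) → 3×10 + 7 = 37 (decimal)
365 + 37 = 402
Convert three (English words) → 3 (decimal)
402 × 3 = 1206
1206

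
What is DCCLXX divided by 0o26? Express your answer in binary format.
Convert DCCLXX (Roman numeral) → 500 + 100 + 100 + 50 + 10 + 10 = 770 (decimal)
Convert 0o26 (octal) → 2×8 + 6 = 22 (decimal)
Compute 770 ÷ 22 = 35
Convert 35 (decimal) → 35 = 32 + 2 + 1 → 0b100011 (binary)
0b100011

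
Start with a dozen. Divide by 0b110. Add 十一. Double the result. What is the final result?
Convert a dozen (colloquial) → 12 (decimal)
Start: 12
Convert 0b110 (binary) → 4 + 2 = 6 (decimal)
12 ÷ 6 = 2
Convert 十一 (Chinese numeral) → 1×10 + 1 = 11 (decimal)
2 + 11 = 13
13 × 2 = 26
26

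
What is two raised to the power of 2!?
Convert two (English words) → 2 (decimal)
Convert 2! (factorial) → 2 (decimal)
Compute 2 ^ 2 = 4
4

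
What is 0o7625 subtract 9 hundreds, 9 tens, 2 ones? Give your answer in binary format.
Convert 0o7625 (octal) → 7×512 + 6×64 + 2×8 + 5 = 3989 (decimal)
Convert 9 hundreds, 9 tens, 2 ones (place-value notation) → 9×100 + 9×10 + 2 = 992 (decimal)
Compute 3989 - 992 = 2997
Convert 2997 (decimal) → 2997 = 2048 + 512 + 256 + 128 + 32 + 16 + 4 + 1 → 0b101110110101 (binary)
0b101110110101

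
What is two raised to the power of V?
Convert two (English words) → 2 (decimal)
Convert V (Roman numeral) → 5 (decimal)
Compute 2 ^ 5 = 32
32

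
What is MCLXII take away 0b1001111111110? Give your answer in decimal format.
Convert MCLXII (Roman numeral) → 1000 + 100 + 50 + 10 + 1 + 1 = 1162 (decimal)
Convert 0b1001111111110 (binary) → 4096 + 512 + 256 + 128 + 64 + 32 + 16 + 8 + 4 + 2 = 5118 (decimal)
Compute 1162 - 5118 = -3956
-3956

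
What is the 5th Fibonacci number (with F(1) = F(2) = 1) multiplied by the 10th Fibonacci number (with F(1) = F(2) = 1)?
Convert the 5th Fibonacci number (with F(1) = F(2) = 1) (Fibonacci index) → 1, 1, 2, 3, 5 → 5 (decimal)
Convert the 10th Fibonacci number (with F(1) = F(2) = 1) (Fibonacci index) → 1, 1, 2, 3, 5, 8, 13, 21, 34, 55 → 55 (decimal)
Compute 5 × 55 = 275
275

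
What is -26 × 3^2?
Convert 3^2 (power) → 9 (decimal)
Compute -26 × 9 = -234
-234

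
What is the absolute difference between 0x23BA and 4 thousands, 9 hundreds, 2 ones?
Convert 0x23BA (hexadecimal) → 2×4096 + 3×256 + 11×16 + 10 = 9146 (decimal)
Convert 4 thousands, 9 hundreds, 2 ones (place-value notation) → 4×1000 + 9×100 + 2 = 4902 (decimal)
Compute |9146 - 4902| = 4244
4244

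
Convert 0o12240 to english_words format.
Convert 0o12240 (octal) → 1×4096 + 2×512 + 2×64 + 4×8 = 5280 (decimal)
Convert 5280 (decimal) → 5280 = 5×1000 + 2×100 + 80 → five thousand two hundred eighty (English words)
five thousand two hundred eighty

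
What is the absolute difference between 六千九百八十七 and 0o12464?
Convert 六千九百八十七 (Chinese numeral) → 6×1000 + 9×100 + 8×10 + 7 = 6987 (decimal)
Convert 0o12464 (octal) → 1×4096 + 2×512 + 4×64 + 6×8 + 4 = 5428 (decimal)
Compute |6987 - 5428| = 1559
1559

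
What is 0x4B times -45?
Convert 0x4B (hexadecimal) → 4×16 + 11 = 75 (decimal)
Compute 75 × -45 = -3375
-3375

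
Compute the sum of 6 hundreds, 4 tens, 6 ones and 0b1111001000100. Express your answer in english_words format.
Convert 6 hundreds, 4 tens, 6 ones (place-value notation) → 6×100 + 4×10 + 6 = 646 (decimal)
Convert 0b1111001000100 (binary) → 4096 + 2048 + 1024 + 512 + 64 + 4 = 7748 (decimal)
Compute 646 + 7748 = 8394
Convert 8394 (decimal) → 8394 = 8×1000 + 3×100 + 94 → eight thousand three hundred ninety-four (English words)
eight thousand three hundred ninety-four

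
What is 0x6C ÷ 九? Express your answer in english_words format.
Convert 0x6C (hexadecimal) → 6×16 + 12 = 108 (decimal)
Convert 九 (Chinese numeral) → 9 (decimal)
Compute 108 ÷ 9 = 12
Convert 12 (decimal) → twelve (English words)
twelve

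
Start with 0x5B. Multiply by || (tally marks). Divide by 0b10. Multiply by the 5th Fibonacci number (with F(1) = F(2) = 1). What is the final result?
Convert 0x5B (hexadecimal) → 5×16 + 11 = 91 (decimal)
Start: 91
Convert || (tally marks) → 2 (decimal)
91 × 2 = 182
Convert 0b10 (binary) → 2 (decimal)
182 ÷ 2 = 91
Convert the 5th Fibonacci number (with F(1) = F(2) = 1) (Fibonacci index) → 1, 1, 2, 3, 5 → 5 (decimal)
91 × 5 = 455
455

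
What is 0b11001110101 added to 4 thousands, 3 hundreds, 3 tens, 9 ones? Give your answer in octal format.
Convert 0b11001110101 (binary) → 1024 + 512 + 64 + 32 + 16 + 4 + 1 = 1653 (decimal)
Convert 4 thousands, 3 hundreds, 3 tens, 9 ones (place-value notation) → 4×1000 + 3×100 + 3×10 + 9 = 4339 (decimal)
Compute 1653 + 4339 = 5992
Convert 5992 (decimal) → 5992 = 1×4096 + 3×512 + 5×64 + 5×8 → 0o13550 (octal)
0o13550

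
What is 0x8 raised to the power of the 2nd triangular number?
Convert 0x8 (hexadecimal) → 8 (decimal)
Convert the 2nd triangular number (triangular index) → 2×3/2 = 3 (decimal)
Compute 8 ^ 3 = 512
512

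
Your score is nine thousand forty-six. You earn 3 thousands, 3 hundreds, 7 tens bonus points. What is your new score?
Convert nine thousand forty-six (English words) → 9×1000 + 46 = 9046 (decimal)
Convert 3 thousands, 3 hundreds, 7 tens (place-value notation) → 3×1000 + 3×100 + 7×10 = 3370 (decimal)
Compute 9046 + 3370 = 12416
12416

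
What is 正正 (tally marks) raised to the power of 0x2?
Convert 正正 (tally marks) → 5 + 5 = 10 (decimal)
Convert 0x2 (hexadecimal) → 2 (decimal)
Compute 10 ^ 2 = 100
100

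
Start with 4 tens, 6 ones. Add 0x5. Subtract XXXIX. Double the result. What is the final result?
Convert 4 tens, 6 ones (place-value notation) → 4×10 + 6 = 46 (decimal)
Start: 46
Convert 0x5 (hexadecimal) → 5 (decimal)
46 + 5 = 51
Convert XXXIX (Roman numeral) → 10 + 10 + 10 + 9 = 39 (decimal)
51 - 39 = 12
12 × 2 = 24
24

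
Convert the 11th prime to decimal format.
Convert the 11th prime (prime index) → 31 (decimal)
31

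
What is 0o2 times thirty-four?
Convert 0o2 (octal) → 2 (decimal)
Convert thirty-four (English words) → 34 (decimal)
Compute 2 × 34 = 68
68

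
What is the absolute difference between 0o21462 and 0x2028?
Convert 0o21462 (octal) → 2×4096 + 1×512 + 4×64 + 6×8 + 2 = 9010 (decimal)
Convert 0x2028 (hexadecimal) → 2×4096 + 2×16 + 8 = 8232 (decimal)
Compute |9010 - 8232| = 778
778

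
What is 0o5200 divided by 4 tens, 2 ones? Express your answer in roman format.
Convert 0o5200 (octal) → 5×512 + 2×64 = 2688 (decimal)
Convert 4 tens, 2 ones (place-value notation) → 4×10 + 2 = 42 (decimal)
Compute 2688 ÷ 42 = 64
Convert 64 (decimal) → 64 = 50 + 10 + 4 → LXIV (Roman numeral)
LXIV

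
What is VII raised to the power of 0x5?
Convert VII (Roman numeral) → 5 + 1 + 1 = 7 (decimal)
Convert 0x5 (hexadecimal) → 5 (decimal)
Compute 7 ^ 5 = 16807
16807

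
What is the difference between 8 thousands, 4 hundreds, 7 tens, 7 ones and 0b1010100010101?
Convert 8 thousands, 4 hundreds, 7 tens, 7 ones (place-value notation) → 8×1000 + 4×100 + 7×10 + 7 = 8477 (decimal)
Convert 0b1010100010101 (binary) → 4096 + 1024 + 256 + 16 + 4 + 1 = 5397 (decimal)
Difference: |8477 - 5397| = 3080
3080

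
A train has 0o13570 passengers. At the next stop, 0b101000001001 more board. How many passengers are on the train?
Convert 0o13570 (octal) → 1×4096 + 3×512 + 5×64 + 7×8 = 6008 (decimal)
Convert 0b101000001001 (binary) → 2048 + 512 + 8 + 1 = 2569 (decimal)
Compute 6008 + 2569 = 8577
8577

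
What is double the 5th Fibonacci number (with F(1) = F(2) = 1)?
The 5th Fibonacci number (with F(1) = F(2) = 1): 1, 1, 2, 3, 5 → 5
Compute 5 × 2 = 10
10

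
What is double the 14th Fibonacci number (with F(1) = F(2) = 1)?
The 14th Fibonacci number (with F(1) = F(2) = 1): 1, 1, 2, 3, 5, 8, 13, 21, 34, 55, 89, 144, 233, 377 → 377
Compute 377 × 2 = 754
754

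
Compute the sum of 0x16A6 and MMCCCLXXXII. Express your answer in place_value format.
Convert 0x16A6 (hexadecimal) → 1×4096 + 6×256 + 10×16 + 6 = 5798 (decimal)
Convert MMCCCLXXXII (Roman numeral) → 1000 + 1000 + 100 + 100 + 100 + 50 + 10 + 10 + 10 + 1 + 1 = 2382 (decimal)
Compute 5798 + 2382 = 8180
Convert 8180 (decimal) → 8180 = 8×1000 + 1×100 + 8×10 → 8 thousands, 1 hundred, 8 tens (place-value notation)
8 thousands, 1 hundred, 8 tens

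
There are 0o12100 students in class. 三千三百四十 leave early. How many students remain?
Convert 0o12100 (octal) → 1×4096 + 2×512 + 1×64 = 5184 (decimal)
Convert 三千三百四十 (Chinese numeral) → 3×1000 + 3×100 + 4×10 = 3340 (decimal)
Compute 5184 - 3340 = 1844
1844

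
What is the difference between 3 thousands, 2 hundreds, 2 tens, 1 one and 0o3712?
Convert 3 thousands, 2 hundreds, 2 tens, 1 one (place-value notation) → 3×1000 + 2×100 + 2×10 + 1 = 3221 (decimal)
Convert 0o3712 (octal) → 3×512 + 7×64 + 1×8 + 2 = 1994 (decimal)
Difference: |3221 - 1994| = 1227
1227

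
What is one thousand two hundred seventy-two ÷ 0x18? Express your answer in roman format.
Convert one thousand two hundred seventy-two (English words) → 1×1000 + 2×100 + 72 = 1272 (decimal)
Convert 0x18 (hexadecimal) → 1×16 + 8 = 24 (decimal)
Compute 1272 ÷ 24 = 53
Convert 53 (decimal) → 53 = 50 + 1 + 1 + 1 → LIII (Roman numeral)
LIII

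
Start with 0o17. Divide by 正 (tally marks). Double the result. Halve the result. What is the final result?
Convert 0o17 (octal) → 1×8 + 7 = 15 (decimal)
Start: 15
Convert 正 (tally marks) → 5 (decimal)
15 ÷ 5 = 3
3 × 2 = 6
6 ÷ 2 = 3
3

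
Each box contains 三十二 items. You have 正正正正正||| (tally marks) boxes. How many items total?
Convert 三十二 (Chinese numeral) → 3×10 + 2 = 32 (decimal)
Convert 正正正正正||| (tally marks) → 5 + 5 + 5 + 5 + 5 + 3 = 28 (decimal)
Compute 32 × 28 = 896
896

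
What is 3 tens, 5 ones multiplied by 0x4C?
Convert 3 tens, 5 ones (place-value notation) → 3×10 + 5 = 35 (decimal)
Convert 0x4C (hexadecimal) → 4×16 + 12 = 76 (decimal)
Compute 35 × 76 = 2660
2660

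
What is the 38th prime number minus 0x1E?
The 38th prime number = 163
Convert 0x1E (hexadecimal) → 1×16 + 14 = 30 (decimal)
Compute 163 - 30 = 133
133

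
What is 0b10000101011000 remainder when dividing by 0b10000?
Convert 0b10000101011000 (binary) → 8192 + 256 + 64 + 16 + 8 = 8536 (decimal)
Convert 0b10000 (binary) → 16 (decimal)
Compute 8536 mod 16 = 8
8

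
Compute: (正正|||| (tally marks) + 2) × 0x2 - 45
Convert 正正|||| (tally marks) → 5 + 5 + 4 = 14 (decimal)
Convert 0x2 (hexadecimal) → 2 (decimal)
Expression in decimal: (14 + 2) × 2 - 45
Parentheses first: 14 + 2 = 16
Multiply: 16 × 2 = 32
Subtract: 32 - 45 = -13
-13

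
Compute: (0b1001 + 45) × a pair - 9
Convert 0b1001 (binary) → 8 + 1 = 9 (decimal)
Convert a pair (colloquial) → 2 (decimal)
Expression in decimal: (9 + 45) × 2 - 9
Parentheses first: 9 + 45 = 54
Multiply: 54 × 2 = 108
Subtract: 108 - 9 = 99
99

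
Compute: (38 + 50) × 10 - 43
Parentheses first: 38 + 50 = 88
Multiply: 88 × 10 = 880
Subtract: 880 - 43 = 837
837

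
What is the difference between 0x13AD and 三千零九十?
Convert 0x13AD (hexadecimal) → 1×4096 + 3×256 + 10×16 + 13 = 5037 (decimal)
Convert 三千零九十 (Chinese numeral) → 3×1000 + 9×10 = 3090 (decimal)
Difference: |5037 - 3090| = 1947
1947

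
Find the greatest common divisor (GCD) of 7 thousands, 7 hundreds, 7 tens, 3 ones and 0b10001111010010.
Convert 7 thousands, 7 hundreds, 7 tens, 3 ones (place-value notation) → 7×1000 + 7×100 + 7×10 + 3 = 7773 (decimal)
Convert 0b10001111010010 (binary) → 8192 + 512 + 256 + 128 + 64 + 16 + 2 = 9170 (decimal)
Compute gcd(7773, 9170) = 1
1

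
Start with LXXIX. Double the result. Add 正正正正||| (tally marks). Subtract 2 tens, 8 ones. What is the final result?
Convert LXXIX (Roman numeral) → 50 + 10 + 10 + 9 = 79 (decimal)
Start: 79
79 × 2 = 158
Convert 正正正正||| (tally marks) → 5 + 5 + 5 + 5 + 3 = 23 (decimal)
158 + 23 = 181
Convert 2 tens, 8 ones (place-value notation) → 2×10 + 8 = 28 (decimal)
181 - 28 = 153
153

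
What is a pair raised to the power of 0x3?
Convert a pair (colloquial) → 2 (decimal)
Convert 0x3 (hexadecimal) → 3 (decimal)
Compute 2 ^ 3 = 8
8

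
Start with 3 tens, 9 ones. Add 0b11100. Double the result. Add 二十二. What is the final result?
Convert 3 tens, 9 ones (place-value notation) → 3×10 + 9 = 39 (decimal)
Start: 39
Convert 0b11100 (binary) → 16 + 8 + 4 = 28 (decimal)
39 + 28 = 67
67 × 2 = 134
Convert 二十二 (Chinese numeral) → 2×10 + 2 = 22 (decimal)
134 + 22 = 156
156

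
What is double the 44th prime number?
The 44th prime number = 193
Compute 193 × 2 = 386
386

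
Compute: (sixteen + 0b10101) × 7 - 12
Convert sixteen (English words) → 16 (decimal)
Convert 0b10101 (binary) → 16 + 4 + 1 = 21 (decimal)
Expression in decimal: (16 + 21) × 7 - 12
Parentheses first: 16 + 21 = 37
Multiply: 37 × 7 = 259
Subtract: 259 - 12 = 247
247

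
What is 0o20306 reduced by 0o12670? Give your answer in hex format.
Convert 0o20306 (octal) → 2×4096 + 3×64 + 6 = 8390 (decimal)
Convert 0o12670 (octal) → 1×4096 + 2×512 + 6×64 + 7×8 = 5560 (decimal)
Compute 8390 - 5560 = 2830
Convert 2830 (decimal) → 2830 = 11×256 + 14 → 0xB0E (hexadecimal)
0xB0E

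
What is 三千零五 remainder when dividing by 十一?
Convert 三千零五 (Chinese numeral) → 3×1000 + 5 = 3005 (decimal)
Convert 十一 (Chinese numeral) → 1×10 + 1 = 11 (decimal)
Compute 3005 mod 11 = 2
2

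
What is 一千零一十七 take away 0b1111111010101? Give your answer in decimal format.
Convert 一千零一十七 (Chinese numeral) → 1×1000 + 1×10 + 7 = 1017 (decimal)
Convert 0b1111111010101 (binary) → 4096 + 2048 + 1024 + 512 + 256 + 128 + 64 + 16 + 4 + 1 = 8149 (decimal)
Compute 1017 - 8149 = -7132
-7132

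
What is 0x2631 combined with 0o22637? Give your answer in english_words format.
Convert 0x2631 (hexadecimal) → 2×4096 + 6×256 + 3×16 + 1 = 9777 (decimal)
Convert 0o22637 (octal) → 2×4096 + 2×512 + 6×64 + 3×8 + 7 = 9631 (decimal)
Compute 9777 + 9631 = 19408
Convert 19408 (decimal) → 19408 = 19×1000 + 4×100 + 8 → nineteen thousand four hundred eight (English words)
nineteen thousand four hundred eight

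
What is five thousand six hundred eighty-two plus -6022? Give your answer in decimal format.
Convert five thousand six hundred eighty-two (English words) → 5×1000 + 6×100 + 82 = 5682 (decimal)
Compute 5682 + -6022 = -340
-340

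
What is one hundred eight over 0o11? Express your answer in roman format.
Convert one hundred eight (English words) → 1×100 + 8 = 108 (decimal)
Convert 0o11 (octal) → 1×8 + 1 = 9 (decimal)
Compute 108 ÷ 9 = 12
Convert 12 (decimal) → 12 = 10 + 1 + 1 → XII (Roman numeral)
XII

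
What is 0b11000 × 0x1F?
Convert 0b11000 (binary) → 16 + 8 = 24 (decimal)
Convert 0x1F (hexadecimal) → 1×16 + 15 = 31 (decimal)
Compute 24 × 31 = 744
744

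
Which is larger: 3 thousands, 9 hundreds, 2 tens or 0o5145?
Convert 3 thousands, 9 hundreds, 2 tens (place-value notation) → 3×1000 + 9×100 + 2×10 = 3920 (decimal)
Convert 0o5145 (octal) → 5×512 + 1×64 + 4×8 + 5 = 2661 (decimal)
Compare 3920 vs 2661: larger = 3920
3920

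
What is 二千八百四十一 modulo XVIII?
Convert 二千八百四十一 (Chinese numeral) → 2×1000 + 8×100 + 4×10 + 1 = 2841 (decimal)
Convert XVIII (Roman numeral) → 10 + 5 + 1 + 1 + 1 = 18 (decimal)
Compute 2841 mod 18 = 15
15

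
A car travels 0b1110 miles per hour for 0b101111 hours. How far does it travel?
Convert 0b1110 (binary) → 8 + 4 + 2 = 14 (decimal)
Convert 0b101111 (binary) → 32 + 8 + 4 + 2 + 1 = 47 (decimal)
Compute 14 × 47 = 658
658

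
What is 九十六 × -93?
Convert 九十六 (Chinese numeral) → 9×10 + 6 = 96 (decimal)
Compute 96 × -93 = -8928
-8928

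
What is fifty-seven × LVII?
Convert fifty-seven (English words) → 57 (decimal)
Convert LVII (Roman numeral) → 50 + 5 + 1 + 1 = 57 (decimal)
Compute 57 × 57 = 3249
3249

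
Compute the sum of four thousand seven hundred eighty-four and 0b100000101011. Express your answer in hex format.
Convert four thousand seven hundred eighty-four (English words) → 4×1000 + 7×100 + 84 = 4784 (decimal)
Convert 0b100000101011 (binary) → 2048 + 32 + 8 + 2 + 1 = 2091 (decimal)
Compute 4784 + 2091 = 6875
Convert 6875 (decimal) → 6875 = 1×4096 + 10×256 + 13×16 + 11 → 0x1ADB (hexadecimal)
0x1ADB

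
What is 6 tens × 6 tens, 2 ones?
Convert 6 tens (place-value notation) → 6×10 = 60 (decimal)
Convert 6 tens, 2 ones (place-value notation) → 6×10 + 2 = 62 (decimal)
Compute 60 × 62 = 3720
3720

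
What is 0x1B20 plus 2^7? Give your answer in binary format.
Convert 0x1B20 (hexadecimal) → 1×4096 + 11×256 + 2×16 = 6944 (decimal)
Convert 2^7 (power) → 128 (decimal)
Compute 6944 + 128 = 7072
Convert 7072 (decimal) → 7072 = 4096 + 2048 + 512 + 256 + 128 + 32 → 0b1101110100000 (binary)
0b1101110100000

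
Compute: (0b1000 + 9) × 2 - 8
Convert 0b1000 (binary) → 8 (decimal)
Expression in decimal: (8 + 9) × 2 - 8
Parentheses first: 8 + 9 = 17
Multiply: 17 × 2 = 34
Subtract: 34 - 8 = 26
26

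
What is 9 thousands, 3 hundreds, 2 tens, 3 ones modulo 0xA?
Convert 9 thousands, 3 hundreds, 2 tens, 3 ones (place-value notation) → 9×1000 + 3×100 + 2×10 + 3 = 9323 (decimal)
Convert 0xA (hexadecimal) → 10 (decimal)
Compute 9323 mod 10 = 3
3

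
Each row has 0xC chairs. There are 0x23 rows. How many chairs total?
Convert 0xC (hexadecimal) → 12 (decimal)
Convert 0x23 (hexadecimal) → 2×16 + 3 = 35 (decimal)
Compute 12 × 35 = 420
420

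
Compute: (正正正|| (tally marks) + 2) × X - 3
Convert 正正正|| (tally marks) → 5 + 5 + 5 + 2 = 17 (decimal)
Convert X (Roman numeral) → 10 (decimal)
Expression in decimal: (17 + 2) × 10 - 3
Parentheses first: 17 + 2 = 19
Multiply: 19 × 10 = 190
Subtract: 190 - 3 = 187
187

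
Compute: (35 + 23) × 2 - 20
Parentheses first: 35 + 23 = 58
Multiply: 58 × 2 = 116
Subtract: 116 - 20 = 96
96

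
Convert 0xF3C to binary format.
Convert 0xF3C (hexadecimal) → 15×256 + 3×16 + 12 = 3900 (decimal)
Convert 3900 (decimal) → 3900 = 2048 + 1024 + 512 + 256 + 32 + 16 + 8 + 4 → 0b111100111100 (binary)
0b111100111100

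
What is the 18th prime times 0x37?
Convert the 18th prime (prime index) → 61 (decimal)
Convert 0x37 (hexadecimal) → 3×16 + 7 = 55 (decimal)
Compute 61 × 55 = 3355
3355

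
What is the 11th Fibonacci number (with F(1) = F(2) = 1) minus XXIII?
The 11th Fibonacci number (with F(1) = F(2) = 1): 1, 1, 2, 3, 5, 8, 13, 21, 34, 55, 89 → 89
Convert XXIII (Roman numeral) → 10 + 10 + 1 + 1 + 1 = 23 (decimal)
Compute 89 - 23 = 66
66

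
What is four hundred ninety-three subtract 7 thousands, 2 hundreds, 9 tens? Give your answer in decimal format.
Convert four hundred ninety-three (English words) → 4×100 + 93 = 493 (decimal)
Convert 7 thousands, 2 hundreds, 9 tens (place-value notation) → 7×1000 + 2×100 + 9×10 = 7290 (decimal)
Compute 493 - 7290 = -6797
-6797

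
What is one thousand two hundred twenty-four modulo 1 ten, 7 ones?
Convert one thousand two hundred twenty-four (English words) → 1×1000 + 2×100 + 24 = 1224 (decimal)
Convert 1 ten, 7 ones (place-value notation) → 1×10 + 7 = 17 (decimal)
Compute 1224 mod 17 = 0
0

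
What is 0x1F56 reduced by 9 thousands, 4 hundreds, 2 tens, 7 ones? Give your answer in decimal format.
Convert 0x1F56 (hexadecimal) → 1×4096 + 15×256 + 5×16 + 6 = 8022 (decimal)
Convert 9 thousands, 4 hundreds, 2 tens, 7 ones (place-value notation) → 9×1000 + 4×100 + 2×10 + 7 = 9427 (decimal)
Compute 8022 - 9427 = -1405
-1405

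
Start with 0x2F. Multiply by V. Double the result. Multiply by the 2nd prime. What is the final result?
Convert 0x2F (hexadecimal) → 2×16 + 15 = 47 (decimal)
Start: 47
Convert V (Roman numeral) → 5 (decimal)
47 × 5 = 235
235 × 2 = 470
Convert the 2nd prime (prime index) → 3 (decimal)
470 × 3 = 1410
1410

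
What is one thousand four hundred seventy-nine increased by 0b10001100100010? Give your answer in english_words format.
Convert one thousand four hundred seventy-nine (English words) → 1×1000 + 4×100 + 79 = 1479 (decimal)
Convert 0b10001100100010 (binary) → 8192 + 512 + 256 + 32 + 2 = 8994 (decimal)
Compute 1479 + 8994 = 10473
Convert 10473 (decimal) → 10473 = 10×1000 + 4×100 + 73 → ten thousand four hundred seventy-three (English words)
ten thousand four hundred seventy-three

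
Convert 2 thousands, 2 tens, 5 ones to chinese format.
Convert 2 thousands, 2 tens, 5 ones (place-value notation) → 2×1000 + 2×10 + 5 = 2025 (decimal)
Convert 2025 (decimal) → 2025 = 2×1000 + 2×10 + 5 → 二千零二十五 (Chinese numeral)
二千零二十五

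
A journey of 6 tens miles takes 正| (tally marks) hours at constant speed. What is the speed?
Convert 6 tens (place-value notation) → 6×10 = 60 (decimal)
Convert 正| (tally marks) → 5 + 1 = 6 (decimal)
Compute 60 ÷ 6 = 10
10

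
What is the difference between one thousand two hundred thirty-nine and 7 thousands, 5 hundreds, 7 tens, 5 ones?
Convert one thousand two hundred thirty-nine (English words) → 1×1000 + 2×100 + 39 = 1239 (decimal)
Convert 7 thousands, 5 hundreds, 7 tens, 5 ones (place-value notation) → 7×1000 + 5×100 + 7×10 + 5 = 7575 (decimal)
Difference: |1239 - 7575| = 6336
6336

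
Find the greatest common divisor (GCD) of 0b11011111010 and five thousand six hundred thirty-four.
Convert 0b11011111010 (binary) → 1024 + 512 + 128 + 64 + 32 + 16 + 8 + 2 = 1786 (decimal)
Convert five thousand six hundred thirty-four (English words) → 5×1000 + 6×100 + 34 = 5634 (decimal)
Compute gcd(1786, 5634) = 2
2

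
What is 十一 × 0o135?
Convert 十一 (Chinese numeral) → 1×10 + 1 = 11 (decimal)
Convert 0o135 (octal) → 1×64 + 3×8 + 5 = 93 (decimal)
Compute 11 × 93 = 1023
1023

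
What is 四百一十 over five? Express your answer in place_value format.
Convert 四百一十 (Chinese numeral) → 4×100 + 1×10 = 410 (decimal)
Convert five (English words) → 5 (decimal)
Compute 410 ÷ 5 = 82
Convert 82 (decimal) → 82 = 8×10 + 2 → 8 tens, 2 ones (place-value notation)
8 tens, 2 ones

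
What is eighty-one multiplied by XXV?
Convert eighty-one (English words) → 81 (decimal)
Convert XXV (Roman numeral) → 10 + 10 + 5 = 25 (decimal)
Compute 81 × 25 = 2025
2025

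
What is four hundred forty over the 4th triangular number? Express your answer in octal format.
Convert four hundred forty (English words) → 4×100 + 40 = 440 (decimal)
Convert the 4th triangular number (triangular index) → 4×5/2 = 10 (decimal)
Compute 440 ÷ 10 = 44
Convert 44 (decimal) → 44 = 5×8 + 4 → 0o54 (octal)
0o54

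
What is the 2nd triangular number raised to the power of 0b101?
Convert the 2nd triangular number (triangular index) → 2×3/2 = 3 (decimal)
Convert 0b101 (binary) → 4 + 1 = 5 (decimal)
Compute 3 ^ 5 = 243
243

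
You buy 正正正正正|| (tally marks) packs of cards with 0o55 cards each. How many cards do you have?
Convert 0o55 (octal) → 5×8 + 5 = 45 (decimal)
Convert 正正正正正|| (tally marks) → 5 + 5 + 5 + 5 + 5 + 2 = 27 (decimal)
Compute 45 × 27 = 1215
1215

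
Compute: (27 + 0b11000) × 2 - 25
Convert 0b11000 (binary) → 16 + 8 = 24 (decimal)
Expression in decimal: (27 + 24) × 2 - 25
Parentheses first: 27 + 24 = 51
Multiply: 51 × 2 = 102
Subtract: 102 - 25 = 77
77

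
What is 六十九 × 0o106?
Convert 六十九 (Chinese numeral) → 6×10 + 9 = 69 (decimal)
Convert 0o106 (octal) → 1×64 + 6 = 70 (decimal)
Compute 69 × 70 = 4830
4830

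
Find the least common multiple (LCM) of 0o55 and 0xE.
Convert 0o55 (octal) → 5×8 + 5 = 45 (decimal)
Convert 0xE (hexadecimal) → 14 (decimal)
Compute lcm(45, 14) = 630
630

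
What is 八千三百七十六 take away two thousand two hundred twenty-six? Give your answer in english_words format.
Convert 八千三百七十六 (Chinese numeral) → 8×1000 + 3×100 + 7×10 + 6 = 8376 (decimal)
Convert two thousand two hundred twenty-six (English words) → 2×1000 + 2×100 + 26 = 2226 (decimal)
Compute 8376 - 2226 = 6150
Convert 6150 (decimal) → 6150 = 6×1000 + 1×100 + 50 → six thousand one hundred fifty (English words)
six thousand one hundred fifty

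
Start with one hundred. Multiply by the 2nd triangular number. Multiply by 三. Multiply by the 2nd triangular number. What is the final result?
Convert one hundred (English words) → 1×100 = 100 (decimal)
Start: 100
Convert the 2nd triangular number (triangular index) → 2×3/2 = 3 (decimal)
100 × 3 = 300
Convert 三 (Chinese numeral) → 3 (decimal)
300 × 3 = 900
Convert the 2nd triangular number (triangular index) → 2×3/2 = 3 (decimal)
900 × 3 = 2700
2700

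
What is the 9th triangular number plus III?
The 9th triangular number = 9×10/2 = 45
Convert III (Roman numeral) → 1 + 1 + 1 = 3 (decimal)
Compute 45 + 3 = 48
48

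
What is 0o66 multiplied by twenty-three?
Convert 0o66 (octal) → 6×8 + 6 = 54 (decimal)
Convert twenty-three (English words) → 23 (decimal)
Compute 54 × 23 = 1242
1242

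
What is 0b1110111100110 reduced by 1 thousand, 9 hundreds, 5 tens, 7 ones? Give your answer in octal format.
Convert 0b1110111100110 (binary) → 4096 + 2048 + 1024 + 256 + 128 + 64 + 32 + 4 + 2 = 7654 (decimal)
Convert 1 thousand, 9 hundreds, 5 tens, 7 ones (place-value notation) → 1×1000 + 9×100 + 5×10 + 7 = 1957 (decimal)
Compute 7654 - 1957 = 5697
Convert 5697 (decimal) → 5697 = 1×4096 + 3×512 + 1×64 + 1 → 0o13101 (octal)
0o13101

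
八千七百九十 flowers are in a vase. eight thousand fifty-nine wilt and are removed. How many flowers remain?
Convert 八千七百九十 (Chinese numeral) → 8×1000 + 7×100 + 9×10 = 8790 (decimal)
Convert eight thousand fifty-nine (English words) → 8×1000 + 59 = 8059 (decimal)
Compute 8790 - 8059 = 731
731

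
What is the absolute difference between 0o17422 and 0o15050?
Convert 0o17422 (octal) → 1×4096 + 7×512 + 4×64 + 2×8 + 2 = 7954 (decimal)
Convert 0o15050 (octal) → 1×4096 + 5×512 + 5×8 = 6696 (decimal)
Compute |7954 - 6696| = 1258
1258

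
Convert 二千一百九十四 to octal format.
Convert 二千一百九十四 (Chinese numeral) → 2×1000 + 1×100 + 9×10 + 4 = 2194 (decimal)
Convert 2194 (decimal) → 2194 = 4×512 + 2×64 + 2×8 + 2 → 0o4222 (octal)
0o4222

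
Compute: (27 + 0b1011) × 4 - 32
Convert 0b1011 (binary) → 8 + 2 + 1 = 11 (decimal)
Expression in decimal: (27 + 11) × 4 - 32
Parentheses first: 27 + 11 = 38
Multiply: 38 × 4 = 152
Subtract: 152 - 32 = 120
120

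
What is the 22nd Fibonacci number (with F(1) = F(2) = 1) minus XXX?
The 22nd Fibonacci number (with F(1) = F(2) = 1) = 17711
Convert XXX (Roman numeral) → 10 + 10 + 10 = 30 (decimal)
Compute 17711 - 30 = 17681
17681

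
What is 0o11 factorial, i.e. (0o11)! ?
Convert 0o11 (octal) → 1×8 + 1 = 9 (decimal)
Compute 9! = 362880
362880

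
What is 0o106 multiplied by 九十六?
Convert 0o106 (octal) → 1×64 + 6 = 70 (decimal)
Convert 九十六 (Chinese numeral) → 9×10 + 6 = 96 (decimal)
Compute 70 × 96 = 6720
6720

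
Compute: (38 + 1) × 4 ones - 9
Convert 4 ones (place-value notation) → 4 (decimal)
Expression in decimal: (38 + 1) × 4 - 9
Parentheses first: 38 + 1 = 39
Multiply: 39 × 4 = 156
Subtract: 156 - 9 = 147
147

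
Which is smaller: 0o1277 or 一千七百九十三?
Convert 0o1277 (octal) → 1×512 + 2×64 + 7×8 + 7 = 703 (decimal)
Convert 一千七百九十三 (Chinese numeral) → 1×1000 + 7×100 + 9×10 + 3 = 1793 (decimal)
Compare 703 vs 1793: smaller = 703
703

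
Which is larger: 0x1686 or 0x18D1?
Convert 0x1686 (hexadecimal) → 1×4096 + 6×256 + 8×16 + 6 = 5766 (decimal)
Convert 0x18D1 (hexadecimal) → 1×4096 + 8×256 + 13×16 + 1 = 6353 (decimal)
Compare 5766 vs 6353: larger = 6353
6353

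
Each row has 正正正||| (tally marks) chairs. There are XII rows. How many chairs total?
Convert 正正正||| (tally marks) → 5 + 5 + 5 + 3 = 18 (decimal)
Convert XII (Roman numeral) → 10 + 1 + 1 = 12 (decimal)
Compute 18 × 12 = 216
216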